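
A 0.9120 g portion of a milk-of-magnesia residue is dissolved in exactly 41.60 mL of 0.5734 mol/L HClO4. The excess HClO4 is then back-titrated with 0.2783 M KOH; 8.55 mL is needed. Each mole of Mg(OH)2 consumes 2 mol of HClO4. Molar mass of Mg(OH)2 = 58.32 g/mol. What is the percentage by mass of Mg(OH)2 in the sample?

68.7%

Total n(HClO4) added = 0.5734 x 0.04160 = 0.02385 mol.
n(KOH) used = 0.2783 x 0.008550 = 0.002379 mol, which equals the excess n(HClO4).
So n(HClO4) consumed by the sample = 0.02385 - 0.002379 = 0.02147 mol.
n(Mg(OH)2) = 0.02147 / 2 = 0.01074 mol.
mass Mg(OH)2 = 0.01074 x 58.32 = 0.6262 g, so %Mg(OH)2 = 0.6262/0.9120 x 100 = 68.7%.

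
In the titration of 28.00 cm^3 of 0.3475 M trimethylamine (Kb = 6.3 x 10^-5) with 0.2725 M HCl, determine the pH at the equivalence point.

n((CH3)3N) = 0.3475 x 0.02800 = 0.009730 mol; V(HCl) at equivalence = 0.009730/0.2725 = 0.03571 L.
At equivalence the base is fully converted to (CH3)3NH+; total volume = 0.06371 L, so [(CH3)3NH+] = 0.009730/0.06371 = 0.1527 M.
Ka((CH3)3NH+) = Kw/Kb = 1.0e-14 / 6.3 x 10^-5 = 1.59e-10.
[H^+] = sqrt(Ka x [(CH3)3NH+]) = sqrt(1.59e-10 x 0.1527) = 4.92e-6 M.
pH = -log(4.92e-6) = 5.31.

5.31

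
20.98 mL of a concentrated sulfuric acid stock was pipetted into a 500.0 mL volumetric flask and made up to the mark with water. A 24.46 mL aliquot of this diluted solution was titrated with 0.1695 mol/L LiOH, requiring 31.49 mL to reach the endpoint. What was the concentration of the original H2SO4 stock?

2.60 M

n(LiOH) = 0.1695 x 0.03149 = 0.005338 mol.
n(H2SO4) in the aliquot = 0.005338 x 1/2 = 0.002669 mol.
[diluted H2SO4] = 0.002669 / 0.02446 = 0.1091 M.
Dilution factor = 500.0/20.98 = 23.83, so [stock] = 0.1091 x 23.83 = 2.60 M.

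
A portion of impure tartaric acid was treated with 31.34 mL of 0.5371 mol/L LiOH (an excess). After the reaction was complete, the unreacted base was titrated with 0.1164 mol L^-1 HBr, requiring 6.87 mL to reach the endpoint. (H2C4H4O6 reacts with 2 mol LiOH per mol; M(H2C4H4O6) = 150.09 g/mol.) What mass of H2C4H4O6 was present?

1.20 g

Total n(LiOH) added = 0.5371 x 0.03134 = 0.01683 mol.
n(HBr) used = 0.1164 x 0.006870 = 0.0007997 mol, which equals the excess n(LiOH).
So n(LiOH) consumed by the sample = 0.01683 - 0.0007997 = 0.01603 mol.
n(H2C4H4O6) = 0.01603 / 2 = 0.008017 mol.
mass = 0.008017 mol x 150.09 g/mol = 1.20 g.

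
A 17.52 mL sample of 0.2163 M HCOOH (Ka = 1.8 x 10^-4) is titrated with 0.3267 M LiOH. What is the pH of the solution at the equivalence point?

8.43

n(HCOOH) = 0.2163 x 0.01752 = 0.003790 mol; V(LiOH) at equivalence = 0.003790/0.3267 = 0.01160 L.
At equivalence all the acid is converted to HCOO-; total volume = 0.01752 + 0.01160 = 0.02912 L, so [HCOO-] = 0.003790/0.02912 = 0.1301 M.
Kb = Kw/Ka = 1.0e-14 / 1.8 x 10^-4 = 5.56e-11.
[OH^-] = sqrt(Kb x [HCOO-]) = sqrt(5.56e-11 x 0.1301) = 2.69e-6 M.
pOH = 5.57, so pH = 14.00 - 5.57 = 8.43.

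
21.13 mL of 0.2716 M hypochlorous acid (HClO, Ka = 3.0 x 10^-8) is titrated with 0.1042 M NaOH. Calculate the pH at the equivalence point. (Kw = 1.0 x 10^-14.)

10.20

n(HClO) = 0.2716 x 0.02113 = 0.005739 mol; V(NaOH) at equivalence = 0.005739/0.1042 = 0.05508 L.
At equivalence all the acid is converted to ClO-; total volume = 0.02113 + 0.05508 = 0.07621 L, so [ClO-] = 0.005739/0.07621 = 0.07531 M.
Kb = Kw/Ka = 1.0e-14 / 3.0 x 10^-8 = 3.33e-7.
[OH^-] = sqrt(Kb x [ClO-]) = sqrt(3.33e-7 x 0.07531) = 0.000158 M.
pOH = 3.80, so pH = 14.00 - 3.80 = 10.20.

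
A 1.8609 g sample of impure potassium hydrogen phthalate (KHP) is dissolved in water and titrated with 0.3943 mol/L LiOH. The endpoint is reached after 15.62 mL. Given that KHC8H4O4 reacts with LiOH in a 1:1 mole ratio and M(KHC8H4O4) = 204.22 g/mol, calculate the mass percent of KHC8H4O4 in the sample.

n(LiOH) = 0.3943 x 0.01562 = 0.006159 mol.
n(KHC8H4O4) = 0.006159 / 1 = 0.006159 mol.
mass of KHC8H4O4 = 0.006159 x 204.22 = 1.258 g.
% purity = 1.258 / 1.8609 x 100 = 67.6%.

67.6%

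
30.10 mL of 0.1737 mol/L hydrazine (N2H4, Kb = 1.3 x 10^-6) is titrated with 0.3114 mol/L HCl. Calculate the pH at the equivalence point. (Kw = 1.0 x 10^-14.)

4.53

n(N2H4) = 0.1737 x 0.03010 = 0.005228 mol; V(HCl) at equivalence = 0.005228/0.3114 = 0.01679 L.
At equivalence the base is fully converted to N2H5+; total volume = 0.04689 L, so [N2H5+] = 0.005228/0.04689 = 0.1115 M.
Ka(N2H5+) = Kw/Kb = 1.0e-14 / 1.3 x 10^-6 = 7.69e-9.
[H^+] = sqrt(Ka x [N2H5+]) = sqrt(7.69e-9 x 0.1115) = 2.93e-5 M.
pH = -log(2.93e-5) = 4.53.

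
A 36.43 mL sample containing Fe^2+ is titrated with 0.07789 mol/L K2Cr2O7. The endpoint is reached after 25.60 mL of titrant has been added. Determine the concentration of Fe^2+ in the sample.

n(K2Cr2O7) = 0.07789 x 0.02560 = 0.001994 mol.
From the balanced equation, 1 mol K2Cr2O7 reacts with 6 mol Fe^2+, so n(Fe^2+) = 0.001994 x 6/1 = 0.01196 mol.
[Fe^2+] = 0.01196 / 0.03643 L = 0.328 M.

0.328 M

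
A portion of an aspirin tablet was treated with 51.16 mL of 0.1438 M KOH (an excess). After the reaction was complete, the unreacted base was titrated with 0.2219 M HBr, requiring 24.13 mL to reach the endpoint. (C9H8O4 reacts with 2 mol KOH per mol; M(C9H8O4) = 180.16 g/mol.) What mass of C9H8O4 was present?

0.180 g

Total n(KOH) added = 0.1438 x 0.05116 = 0.007357 mol.
n(HBr) used = 0.2219 x 0.02413 = 0.005354 mol, which equals the excess n(KOH).
So n(KOH) consumed by the sample = 0.007357 - 0.005354 = 0.002002 mol.
n(C9H8O4) = 0.002002 / 2 = 0.001001 mol.
mass = 0.001001 mol x 180.16 g/mol = 0.180 g.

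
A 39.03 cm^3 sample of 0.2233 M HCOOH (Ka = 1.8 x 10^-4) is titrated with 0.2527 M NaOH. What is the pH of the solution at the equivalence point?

n(HCOOH) = 0.2233 x 0.03903 = 0.008715 mol; V(NaOH) at equivalence = 0.008715/0.2527 = 0.03449 L.
At equivalence all the acid is converted to HCOO-; total volume = 0.03903 + 0.03449 = 0.07352 L, so [HCOO-] = 0.008715/0.07352 = 0.1185 M.
Kb = Kw/Ka = 1.0e-14 / 1.8 x 10^-4 = 5.56e-11.
[OH^-] = sqrt(Kb x [HCOO-]) = sqrt(5.56e-11 x 0.1185) = 2.57e-6 M.
pOH = 5.59, so pH = 14.00 - 5.59 = 8.41.

8.41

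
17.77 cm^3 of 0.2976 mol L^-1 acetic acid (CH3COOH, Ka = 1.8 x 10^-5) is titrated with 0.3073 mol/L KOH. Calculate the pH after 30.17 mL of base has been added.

12.92

n(acid) = 0.2976 x 0.01777 = 0.005288 mol; n(KOH) added = 0.3073 x 0.03017 = 0.009271 mol.
Base is in excess by 0.009271 - 0.005288 = 0.003983 mol in a total volume of 0.04794 L.
[OH^-] = 0.003983/0.04794 = 0.08308 M, so pOH = 1.08 and pH = 14.00 - 1.08 = 12.92.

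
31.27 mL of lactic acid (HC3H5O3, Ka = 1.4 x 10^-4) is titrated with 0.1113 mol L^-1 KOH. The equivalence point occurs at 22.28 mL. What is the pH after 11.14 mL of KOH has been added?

3.85

11.14 mL is exactly half the equivalence volume (22.28/2), i.e. the half-equivalence point.
There, n(HA) = n(A^-), so pH = pKa = -log(1.4 x 10^-4) = 3.85.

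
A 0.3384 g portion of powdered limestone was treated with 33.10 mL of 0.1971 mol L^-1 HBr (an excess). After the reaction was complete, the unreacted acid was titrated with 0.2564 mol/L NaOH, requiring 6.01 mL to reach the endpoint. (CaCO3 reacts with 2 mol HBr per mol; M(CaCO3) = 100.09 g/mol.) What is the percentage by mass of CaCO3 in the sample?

73.7%

Total n(HBr) added = 0.1971 x 0.03310 = 0.006524 mol.
n(NaOH) used = 0.2564 x 0.006010 = 0.001541 mol, which equals the excess n(HBr).
So n(HBr) consumed by the sample = 0.006524 - 0.001541 = 0.004983 mol.
n(CaCO3) = 0.004983 / 2 = 0.002492 mol.
mass CaCO3 = 0.002492 x 100.09 = 0.2494 g, so %CaCO3 = 0.2494/0.3384 x 100 = 73.7%.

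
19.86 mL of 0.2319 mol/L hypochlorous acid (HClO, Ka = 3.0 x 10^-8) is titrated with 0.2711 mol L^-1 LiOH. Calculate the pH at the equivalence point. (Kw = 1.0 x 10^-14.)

n(HClO) = 0.2319 x 0.01986 = 0.004606 mol; V(LiOH) at equivalence = 0.004606/0.2711 = 0.01699 L.
At equivalence all the acid is converted to ClO-; total volume = 0.01986 + 0.01699 = 0.03685 L, so [ClO-] = 0.004606/0.03685 = 0.1250 M.
Kb = Kw/Ka = 1.0e-14 / 3.0 x 10^-8 = 3.33e-7.
[OH^-] = sqrt(Kb x [ClO-]) = sqrt(3.33e-7 x 0.1250) = 0.000204 M.
pOH = 3.69, so pH = 14.00 - 3.69 = 10.31.

10.31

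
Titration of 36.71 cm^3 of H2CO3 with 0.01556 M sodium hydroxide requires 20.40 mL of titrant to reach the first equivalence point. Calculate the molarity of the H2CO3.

n(NaOH) = 0.01556 x 0.02040 = 0.0003174 mol.
At the first equivalence point, 1 mol OH^- react per mol H2CO3, so n(H2CO3) = 0.0003174 / 1 = 0.0003174 mol.
[H2CO3] = 0.0003174 / 0.03671 L = 0.00865 M.

0.00865 M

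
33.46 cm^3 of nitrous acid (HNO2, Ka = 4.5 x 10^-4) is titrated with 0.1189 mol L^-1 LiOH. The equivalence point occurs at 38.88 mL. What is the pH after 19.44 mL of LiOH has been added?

19.44 mL is exactly half the equivalence volume (38.88/2), i.e. the half-equivalence point.
There, n(HA) = n(A^-), so pH = pKa = -log(4.5 x 10^-4) = 3.35.

3.35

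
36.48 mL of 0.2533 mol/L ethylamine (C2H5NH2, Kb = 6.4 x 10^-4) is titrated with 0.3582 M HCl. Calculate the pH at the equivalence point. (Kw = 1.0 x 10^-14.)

n(C2H5NH2) = 0.2533 x 0.03648 = 0.009240 mol; V(HCl) at equivalence = 0.009240/0.3582 = 0.02580 L.
At equivalence the base is fully converted to C2H5NH3+; total volume = 0.06228 L, so [C2H5NH3+] = 0.009240/0.06228 = 0.1484 M.
Ka(C2H5NH3+) = Kw/Kb = 1.0e-14 / 6.4 x 10^-4 = 1.56e-11.
[H^+] = sqrt(Ka x [C2H5NH3+]) = sqrt(1.56e-11 x 0.1484) = 1.52e-6 M.
pH = -log(1.52e-6) = 5.82.

5.82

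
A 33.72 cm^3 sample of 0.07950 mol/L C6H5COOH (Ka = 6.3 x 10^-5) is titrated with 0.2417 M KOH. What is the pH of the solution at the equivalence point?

8.49

n(C6H5COOH) = 0.07950 x 0.03372 = 0.002681 mol; V(KOH) at equivalence = 0.002681/0.2417 = 0.01109 L.
At equivalence all the acid is converted to C6H5COO-; total volume = 0.03372 + 0.01109 = 0.04481 L, so [C6H5COO-] = 0.002681/0.04481 = 0.05982 M.
Kb = Kw/Ka = 1.0e-14 / 6.3 x 10^-5 = 1.59e-10.
[OH^-] = sqrt(Kb x [C6H5COO-]) = sqrt(1.59e-10 x 0.05982) = 3.08e-6 M.
pOH = 5.51, so pH = 14.00 - 5.51 = 8.49.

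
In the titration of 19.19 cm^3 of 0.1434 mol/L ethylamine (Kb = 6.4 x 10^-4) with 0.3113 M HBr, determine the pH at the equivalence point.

n(C2H5NH2) = 0.1434 x 0.01919 = 0.002752 mol; V(HBr) at equivalence = 0.002752/0.3113 = 0.008840 L.
At equivalence the base is fully converted to C2H5NH3+; total volume = 0.02803 L, so [C2H5NH3+] = 0.002752/0.02803 = 0.09818 M.
Ka(C2H5NH3+) = Kw/Kb = 1.0e-14 / 6.4 x 10^-4 = 1.56e-11.
[H^+] = sqrt(Ka x [C2H5NH3+]) = sqrt(1.56e-11 x 0.09818) = 1.24e-6 M.
pH = -log(1.24e-6) = 5.91.

5.91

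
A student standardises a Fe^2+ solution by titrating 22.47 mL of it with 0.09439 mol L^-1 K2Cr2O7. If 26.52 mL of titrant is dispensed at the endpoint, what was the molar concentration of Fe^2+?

0.668 M

n(K2Cr2O7) = 0.09439 x 0.02652 = 0.002503 mol.
From the balanced equation, 1 mol K2Cr2O7 reacts with 6 mol Fe^2+, so n(Fe^2+) = 0.002503 x 6/1 = 0.01502 mol.
[Fe^2+] = 0.01502 / 0.02247 L = 0.668 M.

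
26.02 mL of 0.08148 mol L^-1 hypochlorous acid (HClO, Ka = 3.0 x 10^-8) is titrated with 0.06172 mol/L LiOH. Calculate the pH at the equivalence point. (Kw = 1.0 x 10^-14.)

n(HClO) = 0.08148 x 0.02602 = 0.002120 mol; V(LiOH) at equivalence = 0.002120/0.06172 = 0.03435 L.
At equivalence all the acid is converted to ClO-; total volume = 0.02602 + 0.03435 = 0.06037 L, so [ClO-] = 0.002120/0.06037 = 0.03512 M.
Kb = Kw/Ka = 1.0e-14 / 3.0 x 10^-8 = 3.33e-7.
[OH^-] = sqrt(Kb x [ClO-]) = sqrt(3.33e-7 x 0.03512) = 0.000108 M.
pOH = 3.97, so pH = 14.00 - 3.97 = 10.03.

10.03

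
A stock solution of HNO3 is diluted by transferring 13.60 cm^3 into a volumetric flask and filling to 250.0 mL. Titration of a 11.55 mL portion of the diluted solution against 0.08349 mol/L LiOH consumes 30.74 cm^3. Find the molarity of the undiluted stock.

4.08 M

n(LiOH) = 0.08349 x 0.03074 = 0.002566 mol.
n(HNO3) in the aliquot = 0.002566 mol.
[diluted HNO3] = 0.002566 / 0.01155 = 0.2222 M.
Dilution factor = 250.0/13.60 = 18.38, so [stock] = 0.2222 x 18.38 = 4.08 M.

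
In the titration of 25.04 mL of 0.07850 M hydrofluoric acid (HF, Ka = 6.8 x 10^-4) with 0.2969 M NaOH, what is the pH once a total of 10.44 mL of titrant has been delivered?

12.50

n(acid) = 0.07850 x 0.02504 = 0.001966 mol; n(NaOH) added = 0.2969 x 0.01044 = 0.003100 mol.
Base is in excess by 0.003100 - 0.001966 = 0.001134 mol in a total volume of 0.03548 L.
[OH^-] = 0.001134/0.03548 = 0.03196 M, so pOH = 1.50 and pH = 14.00 - 1.50 = 12.50.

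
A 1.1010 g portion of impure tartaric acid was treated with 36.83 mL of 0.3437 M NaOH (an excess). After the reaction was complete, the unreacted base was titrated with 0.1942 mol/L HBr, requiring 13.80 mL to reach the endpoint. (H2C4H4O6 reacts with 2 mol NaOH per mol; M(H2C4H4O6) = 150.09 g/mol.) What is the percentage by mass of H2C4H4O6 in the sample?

Total n(NaOH) added = 0.3437 x 0.03683 = 0.01266 mol.
n(HBr) used = 0.1942 x 0.01380 = 0.002680 mol, which equals the excess n(NaOH).
So n(NaOH) consumed by the sample = 0.01266 - 0.002680 = 0.009979 mol.
n(H2C4H4O6) = 0.009979 / 2 = 0.004989 mol.
mass H2C4H4O6 = 0.004989 x 150.09 = 0.7488 g, so %H2C4H4O6 = 0.7488/1.1010 x 100 = 68.0%.

68.0%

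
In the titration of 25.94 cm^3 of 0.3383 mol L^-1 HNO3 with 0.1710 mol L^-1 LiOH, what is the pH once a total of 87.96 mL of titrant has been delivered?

12.74

n(acid) = 0.3383 x 0.02594 = 0.008776 mol; n(LiOH) added = 0.1710 x 0.08796 = 0.01504 mol.
Base is in excess by 0.01504 - 0.008776 = 0.006266 mol in a total volume of 0.1139 L.
[OH^-] = 0.006266/0.1139 = 0.05501 M, so pOH = 1.26 and pH = 14.00 - 1.26 = 12.74.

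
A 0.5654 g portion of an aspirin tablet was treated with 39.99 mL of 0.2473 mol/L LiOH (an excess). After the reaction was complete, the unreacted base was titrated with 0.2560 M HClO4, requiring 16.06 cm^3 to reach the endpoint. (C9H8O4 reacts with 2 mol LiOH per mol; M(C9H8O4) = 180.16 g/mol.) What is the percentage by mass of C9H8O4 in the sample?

Total n(LiOH) added = 0.2473 x 0.03999 = 0.009890 mol.
n(HClO4) used = 0.2560 x 0.01606 = 0.004111 mol, which equals the excess n(LiOH).
So n(LiOH) consumed by the sample = 0.009890 - 0.004111 = 0.005778 mol.
n(C9H8O4) = 0.005778 / 2 = 0.002889 mol.
mass C9H8O4 = 0.002889 x 180.16 = 0.5205 g, so %C9H8O4 = 0.5205/0.5654 x 100 = 92.1%.

92.1%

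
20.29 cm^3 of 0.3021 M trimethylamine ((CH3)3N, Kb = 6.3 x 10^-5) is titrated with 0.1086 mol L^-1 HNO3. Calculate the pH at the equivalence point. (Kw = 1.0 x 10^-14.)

n((CH3)3N) = 0.3021 x 0.02029 = 0.006130 mol; V(HNO3) at equivalence = 0.006130/0.1086 = 0.05644 L.
At equivalence the base is fully converted to (CH3)3NH+; total volume = 0.07673 L, so [(CH3)3NH+] = 0.006130/0.07673 = 0.07988 M.
Ka((CH3)3NH+) = Kw/Kb = 1.0e-14 / 6.3 x 10^-5 = 1.59e-10.
[H^+] = sqrt(Ka x [(CH3)3NH+]) = sqrt(1.59e-10 x 0.07988) = 3.56e-6 M.
pH = -log(3.56e-6) = 5.45.

5.45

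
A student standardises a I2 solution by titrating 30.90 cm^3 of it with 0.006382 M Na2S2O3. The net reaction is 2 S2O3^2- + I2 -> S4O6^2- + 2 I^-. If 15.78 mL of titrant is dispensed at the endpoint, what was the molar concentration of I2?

0.00163 M

n(Na2S2O3) = 0.006382 x 0.01578 = 0.0001007 mol.
From the balanced equation, 2 mol Na2S2O3 reacts with 1 mol I2, so n(I2) = 0.0001007 x 1/2 = 5.035e-5 mol.
[I2] = 5.035e-5 / 0.03090 L = 0.00163 M.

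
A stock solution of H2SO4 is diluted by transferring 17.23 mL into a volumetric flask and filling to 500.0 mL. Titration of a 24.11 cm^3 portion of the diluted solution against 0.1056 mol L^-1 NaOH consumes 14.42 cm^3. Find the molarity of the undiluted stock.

n(NaOH) = 0.1056 x 0.01442 = 0.001523 mol.
n(H2SO4) in the aliquot = 0.001523 x 1/2 = 0.0007614 mol.
[diluted H2SO4] = 0.0007614 / 0.02411 = 0.03158 M.
Dilution factor = 500.0/17.23 = 29.02, so [stock] = 0.03158 x 29.02 = 0.916 M.

0.916 M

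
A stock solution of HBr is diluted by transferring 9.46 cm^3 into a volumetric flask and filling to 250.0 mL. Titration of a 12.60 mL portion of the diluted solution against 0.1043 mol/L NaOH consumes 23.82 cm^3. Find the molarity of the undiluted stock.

n(NaOH) = 0.1043 x 0.02382 = 0.002484 mol.
n(HBr) in the aliquot = 0.002484 mol.
[diluted HBr] = 0.002484 / 0.01260 = 0.1972 M.
Dilution factor = 250.0/9.460 = 26.43, so [stock] = 0.1972 x 26.43 = 5.21 M.

5.21 M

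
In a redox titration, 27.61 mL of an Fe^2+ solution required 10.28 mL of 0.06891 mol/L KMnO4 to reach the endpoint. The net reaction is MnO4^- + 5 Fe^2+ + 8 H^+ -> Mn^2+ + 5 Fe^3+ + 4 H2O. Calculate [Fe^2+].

n(KMnO4) = 0.06891 x 0.01028 = 0.0007084 mol.
From the balanced equation, 1 mol KMnO4 reacts with 5 mol Fe^2+, so n(Fe^2+) = 0.0007084 x 5/1 = 0.003542 mol.
[Fe^2+] = 0.003542 / 0.02761 L = 0.128 M.

0.128 M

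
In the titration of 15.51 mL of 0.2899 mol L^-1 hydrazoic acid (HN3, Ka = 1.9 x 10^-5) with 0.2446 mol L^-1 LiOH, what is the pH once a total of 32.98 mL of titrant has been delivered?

n(acid) = 0.2899 x 0.01551 = 0.004496 mol; n(LiOH) added = 0.2446 x 0.03298 = 0.008067 mol.
Base is in excess by 0.008067 - 0.004496 = 0.003571 mol in a total volume of 0.04849 L.
[OH^-] = 0.003571/0.04849 = 0.07363 M, so pOH = 1.13 and pH = 14.00 - 1.13 = 12.87.

12.87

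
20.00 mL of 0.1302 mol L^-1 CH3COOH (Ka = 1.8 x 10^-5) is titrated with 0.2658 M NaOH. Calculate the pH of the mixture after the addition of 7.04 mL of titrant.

5.15

Initial n(CH3COOH) = 0.1302 x 0.02000 = 0.002604 mol.
n(NaOH) added = 0.2658 x 0.007040 = 0.001871 mol, converting that many moles of CH3COOH to CH3COO-.
Remaining n(CH3COOH) = 0.0007328 mol; n(CH3COO-) = 0.001871 mol.
By Henderson-Hasselbalch, pH = pKa + log([A^-]/[HA]) = 4.74 + log(0.001871/0.0007328) = 4.74 + (+0.41) = 5.15.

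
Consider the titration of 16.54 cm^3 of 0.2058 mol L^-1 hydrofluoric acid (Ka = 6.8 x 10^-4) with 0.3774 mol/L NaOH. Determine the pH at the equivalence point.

n(HF) = 0.2058 x 0.01654 = 0.003404 mol; V(NaOH) at equivalence = 0.003404/0.3774 = 0.009019 L.
At equivalence all the acid is converted to F-; total volume = 0.01654 + 0.009019 = 0.02556 L, so [F-] = 0.003404/0.02556 = 0.1332 M.
Kb = Kw/Ka = 1.0e-14 / 6.8 x 10^-4 = 1.47e-11.
[OH^-] = sqrt(Kb x [F-]) = sqrt(1.47e-11 x 0.1332) = 1.40e-6 M.
pOH = 5.85, so pH = 14.00 - 5.85 = 8.15.

8.15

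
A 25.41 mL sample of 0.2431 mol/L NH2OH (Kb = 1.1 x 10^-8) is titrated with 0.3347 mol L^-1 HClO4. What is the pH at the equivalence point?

3.45

n(NH2OH) = 0.2431 x 0.02541 = 0.006177 mol; V(HClO4) at equivalence = 0.006177/0.3347 = 0.01846 L.
At equivalence the base is fully converted to NH3OH+; total volume = 0.04387 L, so [NH3OH+] = 0.006177/0.04387 = 0.1408 M.
Ka(NH3OH+) = Kw/Kb = 1.0e-14 / 1.1 x 10^-8 = 9.09e-7.
[H^+] = sqrt(Ka x [NH3OH+]) = sqrt(9.09e-7 x 0.1408) = 0.000358 M.
pH = -log(0.000358) = 3.45.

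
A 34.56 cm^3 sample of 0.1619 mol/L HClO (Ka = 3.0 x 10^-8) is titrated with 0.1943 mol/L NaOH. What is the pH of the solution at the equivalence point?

10.23

n(HClO) = 0.1619 x 0.03456 = 0.005595 mol; V(NaOH) at equivalence = 0.005595/0.1943 = 0.02880 L.
At equivalence all the acid is converted to ClO-; total volume = 0.03456 + 0.02880 = 0.06336 L, so [ClO-] = 0.005595/0.06336 = 0.08831 M.
Kb = Kw/Ka = 1.0e-14 / 3.0 x 10^-8 = 3.33e-7.
[OH^-] = sqrt(Kb x [ClO-]) = sqrt(3.33e-7 x 0.08831) = 0.000172 M.
pOH = 3.77, so pH = 14.00 - 3.77 = 10.23.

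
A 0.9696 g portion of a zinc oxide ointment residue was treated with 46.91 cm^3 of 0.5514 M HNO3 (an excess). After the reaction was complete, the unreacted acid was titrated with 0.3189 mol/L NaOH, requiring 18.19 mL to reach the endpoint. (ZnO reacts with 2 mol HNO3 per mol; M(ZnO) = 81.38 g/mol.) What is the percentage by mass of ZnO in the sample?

Total n(HNO3) added = 0.5514 x 0.04691 = 0.02587 mol.
n(NaOH) used = 0.3189 x 0.01819 = 0.005801 mol, which equals the excess n(HNO3).
So n(HNO3) consumed by the sample = 0.02587 - 0.005801 = 0.02007 mol.
n(ZnO) = 0.02007 / 2 = 0.01003 mol.
mass ZnO = 0.01003 x 81.38 = 0.8165 g, so %ZnO = 0.8165/0.9696 x 100 = 84.2%.

84.2%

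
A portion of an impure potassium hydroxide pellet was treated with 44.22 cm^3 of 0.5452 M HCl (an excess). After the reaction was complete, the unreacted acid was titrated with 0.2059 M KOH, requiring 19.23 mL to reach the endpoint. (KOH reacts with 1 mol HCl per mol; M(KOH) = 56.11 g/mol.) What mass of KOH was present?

Total n(HCl) added = 0.5452 x 0.04422 = 0.02411 mol.
n(KOH) used = 0.2059 x 0.01923 = 0.003959 mol, which equals the excess n(HCl).
So n(HCl) consumed by the sample = 0.02411 - 0.003959 = 0.02015 mol.
n(KOH) = 0.02015 / 1 = 0.02015 mol.
mass = 0.02015 mol x 56.11 g/mol = 1.13 g.

1.13 g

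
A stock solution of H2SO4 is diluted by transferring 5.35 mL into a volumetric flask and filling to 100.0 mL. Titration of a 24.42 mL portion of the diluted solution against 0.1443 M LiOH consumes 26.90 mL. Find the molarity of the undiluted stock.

n(LiOH) = 0.1443 x 0.02690 = 0.003882 mol.
n(H2SO4) in the aliquot = 0.003882 x 1/2 = 0.001941 mol.
[diluted H2SO4] = 0.001941 / 0.02442 = 0.07948 M.
Dilution factor = 100.0/5.350 = 18.69, so [stock] = 0.07948 x 18.69 = 1.49 M.

1.49 M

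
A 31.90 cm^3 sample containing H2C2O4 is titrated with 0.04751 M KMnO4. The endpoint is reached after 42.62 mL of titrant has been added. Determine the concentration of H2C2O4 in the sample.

0.159 M

n(KMnO4) = 0.04751 x 0.04262 = 0.002025 mol.
From the balanced equation, 2 mol KMnO4 reacts with 5 mol H2C2O4, so n(H2C2O4) = 0.002025 x 5/2 = 0.005062 mol.
[H2C2O4] = 0.005062 / 0.03190 L = 0.159 M.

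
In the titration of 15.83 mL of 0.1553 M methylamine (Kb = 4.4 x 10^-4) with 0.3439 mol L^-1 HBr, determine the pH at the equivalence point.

5.81

n(CH3NH2) = 0.1553 x 0.01583 = 0.002458 mol; V(HBr) at equivalence = 0.002458/0.3439 = 0.007149 L.
At equivalence the base is fully converted to CH3NH3+; total volume = 0.02298 L, so [CH3NH3+] = 0.002458/0.02298 = 0.1070 M.
Ka(CH3NH3+) = Kw/Kb = 1.0e-14 / 4.4 x 10^-4 = 2.27e-11.
[H^+] = sqrt(Ka x [CH3NH3+]) = sqrt(2.27e-11 x 0.1070) = 1.56e-6 M.
pH = -log(1.56e-6) = 5.81.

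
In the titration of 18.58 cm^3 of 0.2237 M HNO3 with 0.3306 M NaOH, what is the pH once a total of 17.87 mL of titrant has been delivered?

12.68

n(acid) = 0.2237 x 0.01858 = 0.004156 mol; n(NaOH) added = 0.3306 x 0.01787 = 0.005908 mol.
Base is in excess by 0.005908 - 0.004156 = 0.001751 mol in a total volume of 0.03645 L.
[OH^-] = 0.001751/0.03645 = 0.04805 M, so pOH = 1.32 and pH = 14.00 - 1.32 = 12.68.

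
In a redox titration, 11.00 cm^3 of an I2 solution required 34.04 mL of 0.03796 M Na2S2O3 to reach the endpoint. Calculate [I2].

0.0587 M

n(Na2S2O3) = 0.03796 x 0.03404 = 0.001292 mol.
From the balanced equation, 2 mol Na2S2O3 reacts with 1 mol I2, so n(I2) = 0.001292 x 1/2 = 0.0006461 mol.
[I2] = 0.0006461 / 0.01100 L = 0.0587 M.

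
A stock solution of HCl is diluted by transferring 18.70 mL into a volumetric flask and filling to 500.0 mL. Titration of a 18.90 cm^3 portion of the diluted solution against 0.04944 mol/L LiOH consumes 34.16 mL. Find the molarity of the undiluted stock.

2.39 M

n(LiOH) = 0.04944 x 0.03416 = 0.001689 mol.
n(HCl) in the aliquot = 0.001689 mol.
[diluted HCl] = 0.001689 / 0.01890 = 0.08936 M.
Dilution factor = 500.0/18.70 = 26.74, so [stock] = 0.08936 x 26.74 = 2.39 M.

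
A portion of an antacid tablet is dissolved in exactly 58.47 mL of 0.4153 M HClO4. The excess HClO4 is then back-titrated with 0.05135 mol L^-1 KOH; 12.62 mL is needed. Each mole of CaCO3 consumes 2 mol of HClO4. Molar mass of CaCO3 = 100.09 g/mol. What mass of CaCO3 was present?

1.18 g

Total n(HClO4) added = 0.4153 x 0.05847 = 0.02428 mol.
n(KOH) used = 0.05135 x 0.01262 = 0.0006480 mol, which equals the excess n(HClO4).
So n(HClO4) consumed by the sample = 0.02428 - 0.0006480 = 0.02363 mol.
n(CaCO3) = 0.02363 / 2 = 0.01182 mol.
mass = 0.01182 mol x 100.09 g/mol = 1.18 g.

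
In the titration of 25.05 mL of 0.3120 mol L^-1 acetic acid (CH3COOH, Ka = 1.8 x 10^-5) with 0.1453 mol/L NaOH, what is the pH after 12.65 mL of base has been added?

Initial n(CH3COOH) = 0.3120 x 0.02505 = 0.007816 mol.
n(NaOH) added = 0.1453 x 0.01265 = 0.001838 mol, converting that many moles of CH3COOH to CH3COO-.
Remaining n(CH3COOH) = 0.005978 mol; n(CH3COO-) = 0.001838 mol.
By Henderson-Hasselbalch, pH = pKa + log([A^-]/[HA]) = 4.74 + log(0.001838/0.005978) = 4.74 + (-0.51) = 4.23.

4.23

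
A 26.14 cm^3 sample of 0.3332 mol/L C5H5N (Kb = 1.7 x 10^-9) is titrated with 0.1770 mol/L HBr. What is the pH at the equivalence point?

n(C5H5N) = 0.3332 x 0.02614 = 0.008710 mol; V(HBr) at equivalence = 0.008710/0.1770 = 0.04921 L.
At equivalence the base is fully converted to C5H5NH+; total volume = 0.07535 L, so [C5H5NH+] = 0.008710/0.07535 = 0.1156 M.
Ka(C5H5NH+) = Kw/Kb = 1.0e-14 / 1.7 x 10^-9 = 5.88e-6.
[H^+] = sqrt(Ka x [C5H5NH+]) = sqrt(5.88e-6 x 0.1156) = 0.000825 M.
pH = -log(0.000825) = 3.08.

3.08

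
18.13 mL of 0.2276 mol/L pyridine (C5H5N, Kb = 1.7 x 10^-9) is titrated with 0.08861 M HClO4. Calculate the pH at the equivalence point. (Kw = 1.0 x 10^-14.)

3.21

n(C5H5N) = 0.2276 x 0.01813 = 0.004126 mol; V(HClO4) at equivalence = 0.004126/0.08861 = 0.04657 L.
At equivalence the base is fully converted to C5H5NH+; total volume = 0.06470 L, so [C5H5NH+] = 0.004126/0.06470 = 0.06378 M.
Ka(C5H5NH+) = Kw/Kb = 1.0e-14 / 1.7 x 10^-9 = 5.88e-6.
[H^+] = sqrt(Ka x [C5H5NH+]) = sqrt(5.88e-6 x 0.06378) = 0.000613 M.
pH = -log(0.000613) = 3.21.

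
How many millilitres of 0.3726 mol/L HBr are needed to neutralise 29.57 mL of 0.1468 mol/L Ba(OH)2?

n(Ba(OH)2) = 0.1468 mol/L x 0.02957 L = 0.004341 mol.
The neutralisation is 1 Ba(OH)2 : 2 HBr, so n(HBr) = 0.004341 x 2/1 = 0.008682 mol.
V(HBr) = 0.008682 / 0.3726 = 0.02330 L = 23.3 mL.

23.3 mL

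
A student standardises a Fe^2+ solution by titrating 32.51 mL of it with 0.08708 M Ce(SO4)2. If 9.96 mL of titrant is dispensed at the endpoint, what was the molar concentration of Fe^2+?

0.0267 M

n(Ce(SO4)2) = 0.08708 x 0.009960 = 0.0008673 mol.
From the balanced equation, 1 mol Ce(SO4)2 reacts with 1 mol Fe^2+, so n(Fe^2+) = 0.0008673 x 1/1 = 0.0008673 mol.
[Fe^2+] = 0.0008673 / 0.03251 L = 0.0267 M.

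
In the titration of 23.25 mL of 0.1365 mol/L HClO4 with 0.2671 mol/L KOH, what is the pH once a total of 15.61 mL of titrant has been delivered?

12.41

n(acid) = 0.1365 x 0.02325 = 0.003174 mol; n(KOH) added = 0.2671 x 0.01561 = 0.004169 mol.
Base is in excess by 0.004169 - 0.003174 = 0.0009958 mol in a total volume of 0.03886 L.
[OH^-] = 0.0009958/0.03886 = 0.02563 M, so pOH = 1.59 and pH = 14.00 - 1.59 = 12.41.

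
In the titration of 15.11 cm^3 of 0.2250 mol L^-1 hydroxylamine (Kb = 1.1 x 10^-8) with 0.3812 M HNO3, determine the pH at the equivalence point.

n(NH2OH) = 0.2250 x 0.01511 = 0.003400 mol; V(HNO3) at equivalence = 0.003400/0.3812 = 0.008919 L.
At equivalence the base is fully converted to NH3OH+; total volume = 0.02403 L, so [NH3OH+] = 0.003400/0.02403 = 0.1415 M.
Ka(NH3OH+) = Kw/Kb = 1.0e-14 / 1.1 x 10^-8 = 9.09e-7.
[H^+] = sqrt(Ka x [NH3OH+]) = sqrt(9.09e-7 x 0.1415) = 0.000359 M.
pH = -log(0.000359) = 3.45.

3.45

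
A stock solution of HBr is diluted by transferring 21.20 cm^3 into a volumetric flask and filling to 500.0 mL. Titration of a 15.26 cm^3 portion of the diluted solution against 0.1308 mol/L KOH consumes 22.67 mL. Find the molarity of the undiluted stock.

4.58 M

n(KOH) = 0.1308 x 0.02267 = 0.002965 mol.
n(HBr) in the aliquot = 0.002965 mol.
[diluted HBr] = 0.002965 / 0.01526 = 0.1943 M.
Dilution factor = 500.0/21.20 = 23.58, so [stock] = 0.1943 x 23.58 = 4.58 M.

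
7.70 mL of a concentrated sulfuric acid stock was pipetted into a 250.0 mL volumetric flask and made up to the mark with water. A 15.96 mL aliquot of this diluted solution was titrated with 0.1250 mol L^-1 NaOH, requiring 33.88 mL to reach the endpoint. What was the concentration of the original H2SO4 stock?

n(NaOH) = 0.1250 x 0.03388 = 0.004235 mol.
n(H2SO4) in the aliquot = 0.004235 x 1/2 = 0.002118 mol.
[diluted H2SO4] = 0.002118 / 0.01596 = 0.1327 M.
Dilution factor = 250.0/7.700 = 32.47, so [stock] = 0.1327 x 32.47 = 4.31 M.

4.31 M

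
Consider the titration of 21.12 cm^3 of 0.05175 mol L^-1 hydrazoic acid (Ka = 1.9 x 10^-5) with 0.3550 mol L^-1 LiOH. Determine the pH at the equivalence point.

8.69

n(HN3) = 0.05175 x 0.02112 = 0.001093 mol; V(LiOH) at equivalence = 0.001093/0.3550 = 0.003079 L.
At equivalence all the acid is converted to N3-; total volume = 0.02112 + 0.003079 = 0.02420 L, so [N3-] = 0.001093/0.02420 = 0.04517 M.
Kb = Kw/Ka = 1.0e-14 / 1.9 x 10^-5 = 5.26e-10.
[OH^-] = sqrt(Kb x [N3-]) = sqrt(5.26e-10 x 0.04517) = 4.88e-6 M.
pOH = 5.31, so pH = 14.00 - 5.31 = 8.69.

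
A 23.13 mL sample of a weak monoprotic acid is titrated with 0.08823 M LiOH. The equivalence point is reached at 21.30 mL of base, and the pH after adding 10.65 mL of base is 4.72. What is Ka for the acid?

10.65 mL is half of the equivalence volume, so this is the half-equivalence point where [HA] = [A^-].
At half-equivalence pH = pKa, so pKa = 4.72.
Ka = 10^(-4.72) = 1.9 x 10^-5.

1.9 x 10^-5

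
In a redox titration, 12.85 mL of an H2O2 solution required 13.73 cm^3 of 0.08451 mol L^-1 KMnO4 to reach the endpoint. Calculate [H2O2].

0.226 M

n(KMnO4) = 0.08451 x 0.01373 = 0.001160 mol.
From the balanced equation, 2 mol KMnO4 reacts with 5 mol H2O2, so n(H2O2) = 0.001160 x 5/2 = 0.002901 mol.
[H2O2] = 0.002901 / 0.01285 L = 0.226 M.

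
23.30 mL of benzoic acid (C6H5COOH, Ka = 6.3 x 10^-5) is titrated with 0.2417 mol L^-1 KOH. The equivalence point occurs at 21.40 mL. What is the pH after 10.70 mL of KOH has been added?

10.70 mL is exactly half the equivalence volume (21.40/2), i.e. the half-equivalence point.
There, n(HA) = n(A^-), so pH = pKa = -log(6.3 x 10^-5) = 4.20.

4.20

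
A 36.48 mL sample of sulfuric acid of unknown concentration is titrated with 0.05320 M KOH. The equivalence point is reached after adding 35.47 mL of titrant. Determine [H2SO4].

n(KOH) delivered = 0.05320 x 0.03547 = 0.001887 mol.
The reaction is 1 H2SO4 + 2 KOH, so n(H2SO4) = 0.001887 x 1/2 = 0.0009435 mol.
[H2SO4] = 0.0009435 mol / 0.03648 L = 0.0259 M.

0.0259 M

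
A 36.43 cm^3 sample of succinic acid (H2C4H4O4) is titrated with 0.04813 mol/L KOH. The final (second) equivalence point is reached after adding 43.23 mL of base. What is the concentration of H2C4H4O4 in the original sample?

0.0286 M

n(KOH) = 0.04813 x 0.04323 = 0.002081 mol.
At the final (second) equivalence point, 2 mol OH^- react per mol H2C4H4O4, so n(H2C4H4O4) = 0.002081 / 2 = 0.001040 mol.
[H2C4H4O4] = 0.001040 / 0.03643 L = 0.0286 M.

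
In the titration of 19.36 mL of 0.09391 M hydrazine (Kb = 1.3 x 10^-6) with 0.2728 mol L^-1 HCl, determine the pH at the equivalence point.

4.63

n(N2H4) = 0.09391 x 0.01936 = 0.001818 mol; V(HCl) at equivalence = 0.001818/0.2728 = 0.006665 L.
At equivalence the base is fully converted to N2H5+; total volume = 0.02602 L, so [N2H5+] = 0.001818/0.02602 = 0.06986 M.
Ka(N2H5+) = Kw/Kb = 1.0e-14 / 1.3 x 10^-6 = 7.69e-9.
[H^+] = sqrt(Ka x [N2H5+]) = sqrt(7.69e-9 x 0.06986) = 2.32e-5 M.
pH = -log(2.32e-5) = 4.63.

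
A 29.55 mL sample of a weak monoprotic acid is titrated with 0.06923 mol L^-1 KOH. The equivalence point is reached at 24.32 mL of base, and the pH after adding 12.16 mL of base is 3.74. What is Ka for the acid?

12.16 mL is half of the equivalence volume, so this is the half-equivalence point where [HA] = [A^-].
At half-equivalence pH = pKa, so pKa = 3.74.
Ka = 10^(-3.74) = 1.8 x 10^-4.

1.8 x 10^-4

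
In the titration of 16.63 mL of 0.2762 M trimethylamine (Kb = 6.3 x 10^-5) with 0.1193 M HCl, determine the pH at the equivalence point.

5.44

n((CH3)3N) = 0.2762 x 0.01663 = 0.004593 mol; V(HCl) at equivalence = 0.004593/0.1193 = 0.03850 L.
At equivalence the base is fully converted to (CH3)3NH+; total volume = 0.05513 L, so [(CH3)3NH+] = 0.004593/0.05513 = 0.08331 M.
Ka((CH3)3NH+) = Kw/Kb = 1.0e-14 / 6.3 x 10^-5 = 1.59e-10.
[H^+] = sqrt(Ka x [(CH3)3NH+]) = sqrt(1.59e-10 x 0.08331) = 3.64e-6 M.
pH = -log(3.64e-6) = 5.44.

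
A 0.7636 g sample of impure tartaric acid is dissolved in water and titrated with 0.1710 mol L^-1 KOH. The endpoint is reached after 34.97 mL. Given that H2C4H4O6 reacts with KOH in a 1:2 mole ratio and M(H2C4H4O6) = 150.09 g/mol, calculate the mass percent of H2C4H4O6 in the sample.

n(KOH) = 0.1710 x 0.03497 = 0.005980 mol.
n(H2C4H4O6) = 0.005980 / 2 = 0.002990 mol.
mass of H2C4H4O6 = 0.002990 x 150.09 = 0.4488 g.
% purity = 0.4488 / 0.7636 x 100 = 58.8%.

58.8%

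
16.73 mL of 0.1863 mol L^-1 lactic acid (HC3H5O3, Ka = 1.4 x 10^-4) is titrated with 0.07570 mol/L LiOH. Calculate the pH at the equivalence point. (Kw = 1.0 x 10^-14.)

8.29

n(HC3H5O3) = 0.1863 x 0.01673 = 0.003117 mol; V(LiOH) at equivalence = 0.003117/0.07570 = 0.04117 L.
At equivalence all the acid is converted to C3H5O3-; total volume = 0.01673 + 0.04117 = 0.05790 L, so [C3H5O3-] = 0.003117/0.05790 = 0.05383 M.
Kb = Kw/Ka = 1.0e-14 / 1.4 x 10^-4 = 7.14e-11.
[OH^-] = sqrt(Kb x [C3H5O3-]) = sqrt(7.14e-11 x 0.05383) = 1.96e-6 M.
pOH = 5.71, so pH = 14.00 - 5.71 = 8.29.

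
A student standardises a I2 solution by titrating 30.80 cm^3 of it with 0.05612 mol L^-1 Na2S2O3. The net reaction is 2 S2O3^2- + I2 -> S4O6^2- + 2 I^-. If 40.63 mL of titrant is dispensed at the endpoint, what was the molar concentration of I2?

n(Na2S2O3) = 0.05612 x 0.04063 = 0.002280 mol.
From the balanced equation, 2 mol Na2S2O3 reacts with 1 mol I2, so n(I2) = 0.002280 x 1/2 = 0.001140 mol.
[I2] = 0.001140 / 0.03080 L = 0.0370 M.

0.0370 M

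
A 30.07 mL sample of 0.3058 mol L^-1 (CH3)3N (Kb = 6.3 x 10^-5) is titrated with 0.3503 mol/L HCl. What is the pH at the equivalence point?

5.29

n((CH3)3N) = 0.3058 x 0.03007 = 0.009195 mol; V(HCl) at equivalence = 0.009195/0.3503 = 0.02625 L.
At equivalence the base is fully converted to (CH3)3NH+; total volume = 0.05632 L, so [(CH3)3NH+] = 0.009195/0.05632 = 0.1633 M.
Ka((CH3)3NH+) = Kw/Kb = 1.0e-14 / 6.3 x 10^-5 = 1.59e-10.
[H^+] = sqrt(Ka x [(CH3)3NH+]) = sqrt(1.59e-10 x 0.1633) = 5.09e-6 M.
pH = -log(5.09e-6) = 5.29.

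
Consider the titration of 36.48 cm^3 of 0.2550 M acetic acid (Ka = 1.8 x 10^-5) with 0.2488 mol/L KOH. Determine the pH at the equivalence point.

n(CH3COOH) = 0.2550 x 0.03648 = 0.009302 mol; V(KOH) at equivalence = 0.009302/0.2488 = 0.03739 L.
At equivalence all the acid is converted to CH3COO-; total volume = 0.03648 + 0.03739 = 0.07387 L, so [CH3COO-] = 0.009302/0.07387 = 0.1259 M.
Kb = Kw/Ka = 1.0e-14 / 1.8 x 10^-5 = 5.56e-10.
[OH^-] = sqrt(Kb x [CH3COO-]) = sqrt(5.56e-10 x 0.1259) = 8.36e-6 M.
pOH = 5.08, so pH = 14.00 - 5.08 = 8.92.

8.92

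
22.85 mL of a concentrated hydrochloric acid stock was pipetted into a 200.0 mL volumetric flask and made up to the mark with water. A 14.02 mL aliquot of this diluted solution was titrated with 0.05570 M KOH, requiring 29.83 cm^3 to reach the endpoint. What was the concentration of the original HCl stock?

n(KOH) = 0.05570 x 0.02983 = 0.001662 mol.
n(HCl) in the aliquot = 0.001662 mol.
[diluted HCl] = 0.001662 / 0.01402 = 0.1185 M.
Dilution factor = 200.0/22.85 = 8.753, so [stock] = 0.1185 x 8.753 = 1.04 M.

1.04 M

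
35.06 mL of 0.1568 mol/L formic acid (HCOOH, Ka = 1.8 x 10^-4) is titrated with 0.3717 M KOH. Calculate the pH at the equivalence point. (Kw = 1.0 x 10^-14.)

n(HCOOH) = 0.1568 x 0.03506 = 0.005497 mol; V(KOH) at equivalence = 0.005497/0.3717 = 0.01479 L.
At equivalence all the acid is converted to HCOO-; total volume = 0.03506 + 0.01479 = 0.04985 L, so [HCOO-] = 0.005497/0.04985 = 0.1103 M.
Kb = Kw/Ka = 1.0e-14 / 1.8 x 10^-4 = 5.56e-11.
[OH^-] = sqrt(Kb x [HCOO-]) = sqrt(5.56e-11 x 0.1103) = 2.48e-6 M.
pOH = 5.61, so pH = 14.00 - 5.61 = 8.39.

8.39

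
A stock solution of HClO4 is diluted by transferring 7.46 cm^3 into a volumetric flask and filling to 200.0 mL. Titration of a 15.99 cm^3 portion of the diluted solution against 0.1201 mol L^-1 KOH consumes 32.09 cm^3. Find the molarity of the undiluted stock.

n(KOH) = 0.1201 x 0.03209 = 0.003854 mol.
n(HClO4) in the aliquot = 0.003854 mol.
[diluted HClO4] = 0.003854 / 0.01599 = 0.2410 M.
Dilution factor = 200.0/7.460 = 26.81, so [stock] = 0.2410 x 26.81 = 6.46 M.

6.46 M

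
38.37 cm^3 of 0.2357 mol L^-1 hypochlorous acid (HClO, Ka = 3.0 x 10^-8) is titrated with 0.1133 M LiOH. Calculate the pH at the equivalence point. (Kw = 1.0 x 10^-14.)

n(HClO) = 0.2357 x 0.03837 = 0.009044 mol; V(LiOH) at equivalence = 0.009044/0.1133 = 0.07982 L.
At equivalence all the acid is converted to ClO-; total volume = 0.03837 + 0.07982 = 0.1182 L, so [ClO-] = 0.009044/0.1182 = 0.07652 M.
Kb = Kw/Ka = 1.0e-14 / 3.0 x 10^-8 = 3.33e-7.
[OH^-] = sqrt(Kb x [ClO-]) = sqrt(3.33e-7 x 0.07652) = 0.000160 M.
pOH = 3.80, so pH = 14.00 - 3.80 = 10.20.

10.20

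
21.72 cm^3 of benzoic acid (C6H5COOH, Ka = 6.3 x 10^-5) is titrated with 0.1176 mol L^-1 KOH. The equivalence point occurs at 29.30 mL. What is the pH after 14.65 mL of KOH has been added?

14.65 mL is exactly half the equivalence volume (29.30/2), i.e. the half-equivalence point.
There, n(HA) = n(A^-), so pH = pKa = -log(6.3 x 10^-5) = 4.20.

4.20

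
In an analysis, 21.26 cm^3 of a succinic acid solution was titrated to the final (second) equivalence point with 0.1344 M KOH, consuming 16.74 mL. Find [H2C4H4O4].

0.0529 M

n(KOH) = 0.1344 x 0.01674 = 0.002250 mol.
At the final (second) equivalence point, 2 mol OH^- react per mol H2C4H4O4, so n(H2C4H4O4) = 0.002250 / 2 = 0.001125 mol.
[H2C4H4O4] = 0.001125 / 0.02126 L = 0.0529 M.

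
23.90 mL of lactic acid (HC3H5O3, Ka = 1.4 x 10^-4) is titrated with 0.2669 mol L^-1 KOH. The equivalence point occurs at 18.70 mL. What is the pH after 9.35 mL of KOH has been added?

9.35 mL is exactly half the equivalence volume (18.70/2), i.e. the half-equivalence point.
There, n(HA) = n(A^-), so pH = pKa = -log(1.4 x 10^-4) = 3.85.

3.85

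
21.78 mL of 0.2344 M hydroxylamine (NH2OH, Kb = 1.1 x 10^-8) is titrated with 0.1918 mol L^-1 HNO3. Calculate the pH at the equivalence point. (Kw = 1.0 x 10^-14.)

n(NH2OH) = 0.2344 x 0.02178 = 0.005105 mol; V(HNO3) at equivalence = 0.005105/0.1918 = 0.02662 L.
At equivalence the base is fully converted to NH3OH+; total volume = 0.04840 L, so [NH3OH+] = 0.005105/0.04840 = 0.1055 M.
Ka(NH3OH+) = Kw/Kb = 1.0e-14 / 1.1 x 10^-8 = 9.09e-7.
[H^+] = sqrt(Ka x [NH3OH+]) = sqrt(9.09e-7 x 0.1055) = 0.000310 M.
pH = -log(0.000310) = 3.51.

3.51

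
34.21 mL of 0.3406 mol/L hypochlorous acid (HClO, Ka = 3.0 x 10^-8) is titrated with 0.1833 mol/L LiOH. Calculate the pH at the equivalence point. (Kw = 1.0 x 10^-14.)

10.30

n(HClO) = 0.3406 x 0.03421 = 0.01165 mol; V(LiOH) at equivalence = 0.01165/0.1833 = 0.06357 L.
At equivalence all the acid is converted to ClO-; total volume = 0.03421 + 0.06357 = 0.09778 L, so [ClO-] = 0.01165/0.09778 = 0.1192 M.
Kb = Kw/Ka = 1.0e-14 / 3.0 x 10^-8 = 3.33e-7.
[OH^-] = sqrt(Kb x [ClO-]) = sqrt(3.33e-7 x 0.1192) = 0.000199 M.
pOH = 3.70, so pH = 14.00 - 3.70 = 10.30.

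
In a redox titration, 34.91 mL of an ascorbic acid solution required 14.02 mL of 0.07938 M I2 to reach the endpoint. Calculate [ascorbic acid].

0.0319 M

n(I2) = 0.07938 x 0.01402 = 0.001113 mol.
From the balanced equation, 1 mol I2 reacts with 1 mol ascorbic acid, so n(ascorbic acid) = 0.001113 x 1/1 = 0.001113 mol.
[ascorbic acid] = 0.001113 / 0.03491 L = 0.0319 M.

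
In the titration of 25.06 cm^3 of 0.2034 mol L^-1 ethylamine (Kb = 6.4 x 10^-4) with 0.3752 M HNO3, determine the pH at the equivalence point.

5.84

n(C2H5NH2) = 0.2034 x 0.02506 = 0.005097 mol; V(HNO3) at equivalence = 0.005097/0.3752 = 0.01359 L.
At equivalence the base is fully converted to C2H5NH3+; total volume = 0.03865 L, so [C2H5NH3+] = 0.005097/0.03865 = 0.1319 M.
Ka(C2H5NH3+) = Kw/Kb = 1.0e-14 / 6.4 x 10^-4 = 1.56e-11.
[H^+] = sqrt(Ka x [C2H5NH3+]) = sqrt(1.56e-11 x 0.1319) = 1.44e-6 M.
pH = -log(1.44e-6) = 5.84.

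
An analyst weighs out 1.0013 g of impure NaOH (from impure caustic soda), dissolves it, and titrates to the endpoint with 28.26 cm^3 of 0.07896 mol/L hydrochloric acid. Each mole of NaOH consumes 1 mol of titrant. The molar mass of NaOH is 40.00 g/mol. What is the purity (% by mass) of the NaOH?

8.91%

n(HCl) = 0.07896 x 0.02826 = 0.002231 mol.
n(NaOH) = 0.002231 / 1 = 0.002231 mol.
mass of NaOH = 0.002231 x 40.00 = 0.08926 g.
% purity = 0.08926 / 1.0013 x 100 = 8.91%.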